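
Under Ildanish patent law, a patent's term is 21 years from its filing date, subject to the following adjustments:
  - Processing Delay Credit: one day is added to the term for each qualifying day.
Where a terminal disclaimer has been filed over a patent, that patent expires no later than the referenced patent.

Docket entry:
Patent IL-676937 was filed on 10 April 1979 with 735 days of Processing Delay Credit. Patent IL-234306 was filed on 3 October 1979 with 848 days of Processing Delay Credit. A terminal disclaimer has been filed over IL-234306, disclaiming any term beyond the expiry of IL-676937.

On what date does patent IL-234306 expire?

Natural term of IL-234306:
  Base: filing + 21 years → 3 October 2000.
  Processing Delay Credit: +848 days → 29 January 2003.
Expiry of referenced patent IL-676937:
  Base: filing + 21 years → 10 April 2000.
  Processing Delay Credit: +735 days → 15 April 2002.
Terminal disclaimer: IL-234306 expires on the earlier of 29 January 2003 and 15 April 2002.

April 15, 2002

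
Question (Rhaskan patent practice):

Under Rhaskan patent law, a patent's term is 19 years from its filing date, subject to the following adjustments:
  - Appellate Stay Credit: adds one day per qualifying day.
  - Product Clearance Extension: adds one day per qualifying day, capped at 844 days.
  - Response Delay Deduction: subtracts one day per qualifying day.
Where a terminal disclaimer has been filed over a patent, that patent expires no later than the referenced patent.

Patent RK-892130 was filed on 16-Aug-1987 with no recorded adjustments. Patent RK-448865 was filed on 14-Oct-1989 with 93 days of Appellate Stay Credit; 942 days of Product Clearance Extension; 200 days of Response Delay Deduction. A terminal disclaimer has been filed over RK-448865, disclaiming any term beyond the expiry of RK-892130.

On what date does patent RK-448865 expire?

2006-08-16

Natural term of RK-448865:
  Base: filing + 19 years → 14 October 2008.
  Appellate Stay Credit: +93 days → 15 January 2009.
  Product Clearance Extension: 942 days claimed exceeds the 844-day cap, so +844 days → 9 May 2011.
  Response Delay Deduction: −200 days → 21 October 2010.
Expiry of referenced patent RK-892130:
  Base: filing + 19 years → 16 August 2006.
Terminal disclaimer: RK-448865 expires on the earlier of 21 October 2010 and 16 August 2006.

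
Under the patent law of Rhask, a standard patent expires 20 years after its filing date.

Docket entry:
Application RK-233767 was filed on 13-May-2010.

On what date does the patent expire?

May 13, 2030

Filing date + 20 years → 13 May 2030.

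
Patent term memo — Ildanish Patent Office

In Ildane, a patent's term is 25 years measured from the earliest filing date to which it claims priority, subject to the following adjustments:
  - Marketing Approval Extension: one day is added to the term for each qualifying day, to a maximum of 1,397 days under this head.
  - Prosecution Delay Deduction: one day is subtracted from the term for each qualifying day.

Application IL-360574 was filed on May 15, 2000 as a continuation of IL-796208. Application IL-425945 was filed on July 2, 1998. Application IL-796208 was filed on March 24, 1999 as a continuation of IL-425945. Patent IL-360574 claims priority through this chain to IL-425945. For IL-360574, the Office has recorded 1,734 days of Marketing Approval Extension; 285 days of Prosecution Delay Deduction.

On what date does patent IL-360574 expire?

Earliest priority filing: 2 July 1998.
Base term: 2 July 1998 + 25 years → 2 July 2023.
Marketing Approval Extension: 1734 days claimed exceeds the 1397-day cap, so +1397 days → 29 April 2027.
Prosecution Delay Deduction: −285 days → 18 July 2026.

July 18, 2026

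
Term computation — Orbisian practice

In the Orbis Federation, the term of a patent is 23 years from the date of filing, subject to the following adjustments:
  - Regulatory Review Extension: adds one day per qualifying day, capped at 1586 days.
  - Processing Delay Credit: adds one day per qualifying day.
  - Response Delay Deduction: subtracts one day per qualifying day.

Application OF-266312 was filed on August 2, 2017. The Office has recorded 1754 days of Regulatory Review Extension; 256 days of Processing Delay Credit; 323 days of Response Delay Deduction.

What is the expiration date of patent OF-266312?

Base term: filing date + 23 years → 2 August 2040.
Regulatory Review Extension: 1754 days claimed exceeds the 1586-day cap, so +1586 days → 5 December 2044.
Processing Delay Credit: +256 days → 18 August 2045.
Response Delay Deduction: −323 days → 29 September 2044.

2044-09-29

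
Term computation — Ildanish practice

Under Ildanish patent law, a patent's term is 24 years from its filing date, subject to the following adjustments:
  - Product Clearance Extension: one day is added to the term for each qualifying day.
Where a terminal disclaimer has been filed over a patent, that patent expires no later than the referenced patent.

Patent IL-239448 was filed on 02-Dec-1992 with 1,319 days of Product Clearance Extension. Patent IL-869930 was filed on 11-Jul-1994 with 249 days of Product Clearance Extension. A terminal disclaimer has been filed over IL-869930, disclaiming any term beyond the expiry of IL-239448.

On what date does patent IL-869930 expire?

Natural term of IL-869930:
  Base: filing + 24 years → 11 July 2018.
  Product Clearance Extension: +249 days → 17 March 2019.
Expiry of referenced patent IL-239448:
  Base: filing + 24 years → 2 December 2016.
  Product Clearance Extension: +1319 days → 13 July 2020.
Terminal disclaimer: IL-869930 expires on the earlier of 17 March 2019 and 13 July 2020.

March 17, 2019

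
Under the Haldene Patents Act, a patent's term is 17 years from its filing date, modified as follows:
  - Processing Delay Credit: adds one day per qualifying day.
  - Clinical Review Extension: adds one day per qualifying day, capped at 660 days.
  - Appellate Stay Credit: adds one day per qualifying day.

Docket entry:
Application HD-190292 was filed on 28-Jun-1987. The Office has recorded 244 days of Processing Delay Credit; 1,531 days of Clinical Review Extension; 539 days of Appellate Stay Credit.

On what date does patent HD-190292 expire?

Base term: filing date + 17 years → 28 June 2004.
Processing Delay Credit: +244 days → 27 February 2005.
Clinical Review Extension: 1531 days claimed exceeds the 660-day cap, so +660 days → 19 December 2006.
Appellate Stay Credit: +539 days → 10 June 2008.

2008-06-10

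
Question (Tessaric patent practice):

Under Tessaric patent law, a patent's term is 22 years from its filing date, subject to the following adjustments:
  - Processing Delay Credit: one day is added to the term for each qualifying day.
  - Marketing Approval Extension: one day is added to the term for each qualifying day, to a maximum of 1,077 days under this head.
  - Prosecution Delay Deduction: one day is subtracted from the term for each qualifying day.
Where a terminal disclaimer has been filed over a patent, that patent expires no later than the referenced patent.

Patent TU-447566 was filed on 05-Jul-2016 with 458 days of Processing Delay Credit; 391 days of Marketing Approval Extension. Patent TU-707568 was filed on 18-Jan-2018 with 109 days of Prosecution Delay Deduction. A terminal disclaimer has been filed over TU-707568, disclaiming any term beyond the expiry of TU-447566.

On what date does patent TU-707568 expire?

2039-10-01

Natural term of TU-707568:
  Base: filing + 22 years → 18 January 2040.
  Prosecution Delay Deduction: −109 days → 1 October 2039.
Expiry of referenced patent TU-447566:
  Base: filing + 22 years → 5 July 2038.
  Processing Delay Credit: +458 days → 6 October 2039.
  Marketing Approval Extension: 391 days (within the 1077-day cap) → +391 days → 31 October 2040.
Terminal disclaimer: TU-707568 expires on the earlier of 1 October 2039 and 31 October 2040.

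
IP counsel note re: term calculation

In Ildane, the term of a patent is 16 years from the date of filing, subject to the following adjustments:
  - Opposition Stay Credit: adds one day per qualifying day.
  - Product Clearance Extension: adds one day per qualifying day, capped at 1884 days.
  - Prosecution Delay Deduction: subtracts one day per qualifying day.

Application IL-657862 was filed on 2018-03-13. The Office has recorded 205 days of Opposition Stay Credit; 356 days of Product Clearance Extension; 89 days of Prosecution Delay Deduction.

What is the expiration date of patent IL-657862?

Base term: filing date + 16 years → 13 March 2034.
Opposition Stay Credit: +205 days → 4 October 2034.
Product Clearance Extension: 356 days (within the 1884-day cap) → +356 days → 25 September 2035.
Prosecution Delay Deduction: −89 days → 28 June 2035.

2035-06-28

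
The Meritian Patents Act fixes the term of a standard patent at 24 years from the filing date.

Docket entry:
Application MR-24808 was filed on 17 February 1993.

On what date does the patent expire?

February 17, 2017

Filing date + 24 years → 17 February 2017.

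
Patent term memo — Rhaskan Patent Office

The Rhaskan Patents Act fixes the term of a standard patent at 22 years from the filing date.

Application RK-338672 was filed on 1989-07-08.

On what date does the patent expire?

July 8, 2011

Filing date + 22 years → 8 July 2011.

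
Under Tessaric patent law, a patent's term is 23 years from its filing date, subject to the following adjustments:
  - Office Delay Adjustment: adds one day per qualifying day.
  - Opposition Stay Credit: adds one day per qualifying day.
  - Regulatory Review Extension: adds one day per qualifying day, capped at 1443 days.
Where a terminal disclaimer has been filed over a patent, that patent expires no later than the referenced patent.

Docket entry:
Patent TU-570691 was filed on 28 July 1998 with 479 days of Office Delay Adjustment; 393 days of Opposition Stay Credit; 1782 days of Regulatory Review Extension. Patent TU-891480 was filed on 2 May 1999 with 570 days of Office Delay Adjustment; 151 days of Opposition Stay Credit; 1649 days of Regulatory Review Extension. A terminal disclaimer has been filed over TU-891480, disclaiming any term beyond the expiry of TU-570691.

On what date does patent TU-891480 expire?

Natural term of TU-891480:
  Base: filing + 23 years → 2 May 2022.
  Office Delay Adjustment: +570 days → 23 November 2023.
  Opposition Stay Credit: +151 days → 22 April 2024.
  Regulatory Review Extension: 1649 days claimed exceeds the 1443-day cap, so +1443 days → 4 April 2028.
Expiry of referenced patent TU-570691:
  Base: filing + 23 years → 28 July 2021.
  Office Delay Adjustment: +479 days → 19 November 2022.
  Opposition Stay Credit: +393 days → 17 December 2023.
  Regulatory Review Extension: 1782 days claimed exceeds the 1443-day cap, so +1443 days → 29 November 2027.
Terminal disclaimer: TU-891480 expires on the earlier of 4 April 2028 and 29 November 2027.

2027-11-29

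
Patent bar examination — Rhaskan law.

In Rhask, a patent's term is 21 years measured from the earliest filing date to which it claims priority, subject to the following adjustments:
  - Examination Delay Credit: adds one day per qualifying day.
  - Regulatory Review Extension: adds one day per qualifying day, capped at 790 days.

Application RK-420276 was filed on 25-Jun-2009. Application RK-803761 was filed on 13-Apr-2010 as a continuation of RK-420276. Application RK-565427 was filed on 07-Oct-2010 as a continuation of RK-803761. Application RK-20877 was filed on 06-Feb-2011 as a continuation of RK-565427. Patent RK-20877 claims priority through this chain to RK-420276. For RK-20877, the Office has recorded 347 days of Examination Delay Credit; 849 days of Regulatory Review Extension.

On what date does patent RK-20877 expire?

2033-08-05

Earliest priority filing: 25 June 2009.
Base term: 25 June 2009 + 21 years → 25 June 2030.
Examination Delay Credit: +347 days → 7 June 2031.
Regulatory Review Extension: 849 days claimed exceeds the 790-day cap, so +790 days → 5 August 2033.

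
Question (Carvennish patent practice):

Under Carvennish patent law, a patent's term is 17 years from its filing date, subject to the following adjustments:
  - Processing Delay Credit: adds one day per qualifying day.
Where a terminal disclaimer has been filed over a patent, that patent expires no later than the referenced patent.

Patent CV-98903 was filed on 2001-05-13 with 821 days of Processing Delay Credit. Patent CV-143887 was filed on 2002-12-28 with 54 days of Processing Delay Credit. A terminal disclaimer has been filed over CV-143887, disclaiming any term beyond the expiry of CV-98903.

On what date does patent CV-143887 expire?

Natural term of CV-143887:
  Base: filing + 17 years → 28 December 2019.
  Processing Delay Credit: +54 days → 20 February 2020.
Expiry of referenced patent CV-98903:
  Base: filing + 17 years → 13 May 2018.
  Processing Delay Credit: +821 days → 11 August 2020.
Terminal disclaimer: CV-143887 expires on the earlier of 20 February 2020 and 11 August 2020.

2020-02-20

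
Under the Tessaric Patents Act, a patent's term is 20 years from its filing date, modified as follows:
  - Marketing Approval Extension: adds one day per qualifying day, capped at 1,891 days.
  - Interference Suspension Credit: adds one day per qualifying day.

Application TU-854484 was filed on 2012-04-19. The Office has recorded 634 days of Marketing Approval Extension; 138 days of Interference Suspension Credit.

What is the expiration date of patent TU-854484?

2034-05-31

Base term: filing date + 20 years → 19 April 2032.
Marketing Approval Extension: 634 days (within the 1891-day cap) → +634 days → 13 January 2034.
Interference Suspension Credit: +138 days → 31 May 2034.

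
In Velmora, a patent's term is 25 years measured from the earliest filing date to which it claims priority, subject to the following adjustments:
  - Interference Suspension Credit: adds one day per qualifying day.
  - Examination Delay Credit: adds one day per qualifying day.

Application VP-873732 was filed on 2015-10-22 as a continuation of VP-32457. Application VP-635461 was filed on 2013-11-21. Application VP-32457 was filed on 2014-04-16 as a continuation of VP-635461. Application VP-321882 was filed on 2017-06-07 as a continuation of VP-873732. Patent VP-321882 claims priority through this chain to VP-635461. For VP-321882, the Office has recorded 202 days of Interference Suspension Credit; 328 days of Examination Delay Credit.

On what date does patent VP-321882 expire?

2040-05-04

Earliest priority filing: 21 November 2013.
Base term: 21 November 2013 + 25 years → 21 November 2038.
Interference Suspension Credit: +202 days → 11 June 2039.
Examination Delay Credit: +328 days → 4 May 2040.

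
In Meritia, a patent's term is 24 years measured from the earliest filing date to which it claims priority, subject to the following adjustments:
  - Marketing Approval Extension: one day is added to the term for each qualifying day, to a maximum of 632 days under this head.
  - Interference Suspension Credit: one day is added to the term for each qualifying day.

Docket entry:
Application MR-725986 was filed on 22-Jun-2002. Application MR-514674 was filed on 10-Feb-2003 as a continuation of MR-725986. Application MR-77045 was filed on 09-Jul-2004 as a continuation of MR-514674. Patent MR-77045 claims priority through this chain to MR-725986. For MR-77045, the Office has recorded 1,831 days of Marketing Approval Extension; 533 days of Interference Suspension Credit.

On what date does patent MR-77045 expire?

August 30, 2029

Earliest priority filing: 22 June 2002.
Base term: 22 June 2002 + 24 years → 22 June 2026.
Marketing Approval Extension: 1831 days claimed exceeds the 632-day cap, so +632 days → 15 March 2028.
Interference Suspension Credit: +533 days → 30 August 2029.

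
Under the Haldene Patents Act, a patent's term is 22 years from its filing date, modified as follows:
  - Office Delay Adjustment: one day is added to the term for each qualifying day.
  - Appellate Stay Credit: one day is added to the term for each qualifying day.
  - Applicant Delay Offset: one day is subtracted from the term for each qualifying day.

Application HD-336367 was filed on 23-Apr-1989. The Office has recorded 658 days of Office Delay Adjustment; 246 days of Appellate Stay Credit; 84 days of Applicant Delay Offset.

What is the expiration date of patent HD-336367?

Base term: filing date + 22 years → 23 April 2011.
Office Delay Adjustment: +658 days → 9 February 2013.
Appellate Stay Credit: +246 days → 13 October 2013.
Applicant Delay Offset: −84 days → 21 July 2013.

July 21, 2013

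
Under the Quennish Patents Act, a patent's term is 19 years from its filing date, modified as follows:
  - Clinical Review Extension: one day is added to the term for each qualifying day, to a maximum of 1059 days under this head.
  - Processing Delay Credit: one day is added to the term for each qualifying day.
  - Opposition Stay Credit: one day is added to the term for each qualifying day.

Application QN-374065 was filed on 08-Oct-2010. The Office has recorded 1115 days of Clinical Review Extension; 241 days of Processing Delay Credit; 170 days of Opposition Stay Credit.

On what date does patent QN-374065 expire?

Base term: filing date + 19 years → 8 October 2029.
Clinical Review Extension: 1115 days claimed exceeds the 1059-day cap, so +1059 days → 1 September 2032.
Processing Delay Credit: +241 days → 30 April 2033.
Opposition Stay Credit: +170 days → 17 October 2033.

October 17, 2033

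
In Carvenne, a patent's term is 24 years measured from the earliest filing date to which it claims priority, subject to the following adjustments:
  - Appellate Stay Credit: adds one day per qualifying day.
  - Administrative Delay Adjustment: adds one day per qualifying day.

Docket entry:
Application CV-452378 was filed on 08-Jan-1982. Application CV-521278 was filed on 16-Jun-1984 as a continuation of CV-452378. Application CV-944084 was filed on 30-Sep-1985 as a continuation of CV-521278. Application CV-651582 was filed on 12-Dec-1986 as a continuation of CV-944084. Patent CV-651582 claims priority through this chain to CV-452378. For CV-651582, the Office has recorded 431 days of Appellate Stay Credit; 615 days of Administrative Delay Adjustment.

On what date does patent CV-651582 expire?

2008-11-19

Earliest priority filing: 8 January 1982.
Base term: 8 January 1982 + 24 years → 8 January 2006.
Appellate Stay Credit: +431 days → 15 March 2007.
Administrative Delay Adjustment: +615 days → 19 November 2008.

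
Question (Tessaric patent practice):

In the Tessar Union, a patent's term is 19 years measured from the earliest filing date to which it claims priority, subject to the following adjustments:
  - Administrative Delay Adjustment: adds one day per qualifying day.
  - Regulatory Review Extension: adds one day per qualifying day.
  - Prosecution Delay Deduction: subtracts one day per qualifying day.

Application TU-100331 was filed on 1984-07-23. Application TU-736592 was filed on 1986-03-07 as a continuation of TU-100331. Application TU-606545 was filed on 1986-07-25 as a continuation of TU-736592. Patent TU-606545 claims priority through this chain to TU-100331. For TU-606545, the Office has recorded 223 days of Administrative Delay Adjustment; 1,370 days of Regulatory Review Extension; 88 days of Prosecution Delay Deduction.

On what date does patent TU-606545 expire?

September 5, 2007

Earliest priority filing: 23 July 1984.
Base term: 23 July 1984 + 19 years → 23 July 2003.
Administrative Delay Adjustment: +223 days → 2 March 2004.
Regulatory Review Extension: +1370 days → 2 December 2007.
Prosecution Delay Deduction: −88 days → 5 September 2007.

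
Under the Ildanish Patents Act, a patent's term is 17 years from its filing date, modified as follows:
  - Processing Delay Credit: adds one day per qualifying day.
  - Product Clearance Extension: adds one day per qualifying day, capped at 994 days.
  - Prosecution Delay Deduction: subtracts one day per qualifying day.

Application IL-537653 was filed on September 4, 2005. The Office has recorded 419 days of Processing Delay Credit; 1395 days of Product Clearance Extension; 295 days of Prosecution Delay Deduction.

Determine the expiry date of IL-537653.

Base term: filing date + 17 years → 4 September 2022.
Processing Delay Credit: +419 days → 28 October 2023.
Product Clearance Extension: 1395 days claimed exceeds the 994-day cap, so +994 days → 18 July 2026.
Prosecution Delay Deduction: −295 days → 26 September 2025.

September 26, 2025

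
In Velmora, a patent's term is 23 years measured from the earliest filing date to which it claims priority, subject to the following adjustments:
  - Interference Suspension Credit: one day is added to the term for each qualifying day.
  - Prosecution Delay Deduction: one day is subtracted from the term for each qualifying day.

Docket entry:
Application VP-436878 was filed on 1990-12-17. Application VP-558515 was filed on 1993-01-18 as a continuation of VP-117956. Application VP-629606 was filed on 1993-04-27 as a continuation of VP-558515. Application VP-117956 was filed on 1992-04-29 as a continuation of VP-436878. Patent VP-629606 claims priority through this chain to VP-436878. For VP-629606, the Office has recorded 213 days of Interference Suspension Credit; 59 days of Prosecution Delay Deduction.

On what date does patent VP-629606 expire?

May 20, 2014

Earliest priority filing: 17 December 1990.
Base term: 17 December 1990 + 23 years → 17 December 2013.
Interference Suspension Credit: +213 days → 18 July 2014.
Prosecution Delay Deduction: −59 days → 20 May 2014.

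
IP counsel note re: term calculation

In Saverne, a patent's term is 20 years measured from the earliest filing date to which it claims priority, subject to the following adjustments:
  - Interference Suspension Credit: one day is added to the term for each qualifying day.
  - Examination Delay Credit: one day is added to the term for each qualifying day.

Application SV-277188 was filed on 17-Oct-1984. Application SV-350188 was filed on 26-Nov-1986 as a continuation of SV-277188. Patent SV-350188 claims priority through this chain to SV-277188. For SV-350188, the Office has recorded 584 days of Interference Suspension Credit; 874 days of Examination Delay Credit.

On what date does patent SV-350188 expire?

Earliest priority filing: 17 October 1984.
Base term: 17 October 1984 + 20 years → 17 October 2004.
Interference Suspension Credit: +584 days → 24 May 2006.
Examination Delay Credit: +874 days → 14 October 2008.

October 14, 2008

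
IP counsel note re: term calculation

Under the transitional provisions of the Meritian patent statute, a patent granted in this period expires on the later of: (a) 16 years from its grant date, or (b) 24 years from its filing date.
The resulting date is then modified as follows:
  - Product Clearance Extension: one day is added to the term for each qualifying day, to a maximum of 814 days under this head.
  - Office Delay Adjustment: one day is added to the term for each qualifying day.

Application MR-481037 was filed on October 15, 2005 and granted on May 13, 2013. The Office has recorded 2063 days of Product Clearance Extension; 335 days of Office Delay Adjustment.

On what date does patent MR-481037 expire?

2032-12-07

(a) grant + 16 years → 13 May 2029.
(b) filing + 24 years → 15 October 2029.
Later of the two: 15 October 2029.
Product Clearance Extension: 2063 days claimed exceeds the 814-day cap, so +814 days → 7 January 2032.
Office Delay Adjustment: +335 days → 7 December 2032.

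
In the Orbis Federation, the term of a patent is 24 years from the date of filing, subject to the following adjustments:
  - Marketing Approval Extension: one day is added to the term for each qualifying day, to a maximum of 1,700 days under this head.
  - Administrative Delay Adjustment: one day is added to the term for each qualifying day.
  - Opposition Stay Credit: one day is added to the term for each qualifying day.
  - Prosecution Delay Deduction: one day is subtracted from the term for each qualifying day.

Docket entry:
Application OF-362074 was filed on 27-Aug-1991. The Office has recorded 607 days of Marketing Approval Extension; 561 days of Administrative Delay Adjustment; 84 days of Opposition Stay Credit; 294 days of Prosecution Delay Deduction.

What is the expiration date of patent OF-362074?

Base term: filing date + 24 years → 27 August 2015.
Marketing Approval Extension: 607 days (within the 1700-day cap) → +607 days → 25 April 2017.
Administrative Delay Adjustment: +561 days → 7 November 2018.
Opposition Stay Credit: +84 days → 30 January 2019.
Prosecution Delay Deduction: −294 days → 11 April 2018.

April 11, 2018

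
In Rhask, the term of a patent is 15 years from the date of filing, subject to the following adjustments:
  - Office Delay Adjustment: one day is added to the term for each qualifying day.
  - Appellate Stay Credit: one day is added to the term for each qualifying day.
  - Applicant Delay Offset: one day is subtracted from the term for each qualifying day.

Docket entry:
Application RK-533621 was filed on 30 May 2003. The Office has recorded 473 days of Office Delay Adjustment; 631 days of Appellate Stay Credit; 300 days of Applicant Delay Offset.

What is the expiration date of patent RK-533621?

Base term: filing date + 15 years → 30 May 2018.
Office Delay Adjustment: +473 days → 15 September 2019.
Appellate Stay Credit: +631 days → 7 June 2021.
Applicant Delay Offset: −300 days → 11 August 2020.

August 11, 2020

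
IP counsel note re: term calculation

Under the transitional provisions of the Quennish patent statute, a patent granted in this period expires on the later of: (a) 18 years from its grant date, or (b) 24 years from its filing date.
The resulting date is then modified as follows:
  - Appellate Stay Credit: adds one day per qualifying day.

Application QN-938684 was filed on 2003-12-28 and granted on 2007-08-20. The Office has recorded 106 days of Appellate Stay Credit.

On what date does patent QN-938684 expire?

2028-04-12

(a) grant + 18 years → 20 August 2025.
(b) filing + 24 years → 28 December 2027.
Later of the two: 28 December 2027.
Appellate Stay Credit: +106 days → 12 April 2028.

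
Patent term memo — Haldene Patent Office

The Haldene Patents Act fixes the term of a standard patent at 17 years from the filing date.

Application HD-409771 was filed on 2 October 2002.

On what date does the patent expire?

2019-10-02

Filing date + 17 years → 2 October 2019.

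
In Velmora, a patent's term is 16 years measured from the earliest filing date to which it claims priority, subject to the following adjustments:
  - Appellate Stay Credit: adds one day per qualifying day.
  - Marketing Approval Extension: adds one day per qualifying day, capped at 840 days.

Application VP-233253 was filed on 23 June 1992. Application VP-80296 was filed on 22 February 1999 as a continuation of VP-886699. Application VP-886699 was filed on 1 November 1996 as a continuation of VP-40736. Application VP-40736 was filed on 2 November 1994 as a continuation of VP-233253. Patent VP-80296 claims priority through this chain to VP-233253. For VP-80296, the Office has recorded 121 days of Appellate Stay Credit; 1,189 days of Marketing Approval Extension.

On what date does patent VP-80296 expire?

2011-02-09

Earliest priority filing: 23 June 1992.
Base term: 23 June 1992 + 16 years → 23 June 2008.
Appellate Stay Credit: +121 days → 22 October 2008.
Marketing Approval Extension: 1189 days claimed exceeds the 840-day cap, so +840 days → 9 February 2011.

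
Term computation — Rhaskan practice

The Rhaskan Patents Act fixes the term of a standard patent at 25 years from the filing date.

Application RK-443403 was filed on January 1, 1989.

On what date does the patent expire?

2014-01-01

Filing date + 25 years → 1 January 2014.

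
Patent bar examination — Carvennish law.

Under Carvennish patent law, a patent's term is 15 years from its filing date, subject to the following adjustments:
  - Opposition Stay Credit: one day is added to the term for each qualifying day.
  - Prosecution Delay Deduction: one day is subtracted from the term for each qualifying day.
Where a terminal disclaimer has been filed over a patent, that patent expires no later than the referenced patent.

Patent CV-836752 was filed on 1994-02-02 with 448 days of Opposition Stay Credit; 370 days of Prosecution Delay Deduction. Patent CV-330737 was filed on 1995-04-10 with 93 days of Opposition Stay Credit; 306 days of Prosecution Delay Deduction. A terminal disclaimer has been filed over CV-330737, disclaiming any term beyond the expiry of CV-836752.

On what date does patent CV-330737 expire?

Natural term of CV-330737:
  Base: filing + 15 years → 10 April 2010.
  Opposition Stay Credit: +93 days → 12 July 2010.
  Prosecution Delay Deduction: −306 days → 9 September 2009.
Expiry of referenced patent CV-836752:
  Base: filing + 15 years → 2 February 2009.
  Opposition Stay Credit: +448 days → 26 April 2010.
  Prosecution Delay Deduction: −370 days → 21 April 2009.
Terminal disclaimer: CV-330737 expires on the earlier of 9 September 2009 and 21 April 2009.

2009-04-21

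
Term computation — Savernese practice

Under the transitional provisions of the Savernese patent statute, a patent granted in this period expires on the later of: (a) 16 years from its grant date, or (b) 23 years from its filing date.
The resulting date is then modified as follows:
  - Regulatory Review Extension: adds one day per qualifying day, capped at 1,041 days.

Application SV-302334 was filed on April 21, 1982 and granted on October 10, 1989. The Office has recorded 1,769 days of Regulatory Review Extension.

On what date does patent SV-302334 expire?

(a) grant + 16 years → 10 October 2005.
(b) filing + 23 years → 21 April 2005.
Later of the two: 10 October 2005.
Regulatory Review Extension: 1769 days claimed exceeds the 1041-day cap, so +1041 days → 16 August 2008.

2008-08-16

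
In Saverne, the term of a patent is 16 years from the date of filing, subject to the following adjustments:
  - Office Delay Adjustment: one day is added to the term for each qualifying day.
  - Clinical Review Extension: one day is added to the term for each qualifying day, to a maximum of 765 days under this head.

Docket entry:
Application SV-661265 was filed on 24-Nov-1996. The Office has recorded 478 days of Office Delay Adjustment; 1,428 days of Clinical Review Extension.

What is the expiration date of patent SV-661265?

Base term: filing date + 16 years → 24 November 2012.
Office Delay Adjustment: +478 days → 17 March 2014.
Clinical Review Extension: 1428 days claimed exceeds the 765-day cap, so +765 days → 20 April 2016.

April 20, 2016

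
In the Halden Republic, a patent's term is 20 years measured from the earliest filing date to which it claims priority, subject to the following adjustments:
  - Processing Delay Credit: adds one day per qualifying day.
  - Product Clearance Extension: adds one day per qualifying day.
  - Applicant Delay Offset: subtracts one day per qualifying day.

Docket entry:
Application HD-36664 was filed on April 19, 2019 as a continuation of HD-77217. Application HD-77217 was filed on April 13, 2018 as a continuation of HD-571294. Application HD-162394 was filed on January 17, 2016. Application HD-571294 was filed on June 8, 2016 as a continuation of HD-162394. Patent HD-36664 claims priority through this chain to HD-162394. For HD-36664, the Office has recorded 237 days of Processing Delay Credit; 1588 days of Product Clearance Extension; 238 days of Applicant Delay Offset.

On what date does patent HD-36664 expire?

Earliest priority filing: 17 January 2016.
Base term: 17 January 2016 + 20 years → 17 January 2036.
Processing Delay Credit: +237 days → 10 September 2036.
Product Clearance Extension: +1588 days → 15 January 2041.
Applicant Delay Offset: −238 days → 22 May 2040.

2040-05-22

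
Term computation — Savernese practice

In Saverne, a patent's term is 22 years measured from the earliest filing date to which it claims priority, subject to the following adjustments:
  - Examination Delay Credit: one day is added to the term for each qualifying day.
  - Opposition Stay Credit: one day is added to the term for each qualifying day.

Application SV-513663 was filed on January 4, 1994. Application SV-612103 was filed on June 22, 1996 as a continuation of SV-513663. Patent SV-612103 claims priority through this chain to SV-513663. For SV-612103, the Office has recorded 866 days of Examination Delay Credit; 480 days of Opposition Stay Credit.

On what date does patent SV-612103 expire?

Earliest priority filing: 4 January 1994.
Base term: 4 January 1994 + 22 years → 4 January 2016.
Examination Delay Credit: +866 days → 19 May 2018.
Opposition Stay Credit: +480 days → 11 September 2019.

2019-09-11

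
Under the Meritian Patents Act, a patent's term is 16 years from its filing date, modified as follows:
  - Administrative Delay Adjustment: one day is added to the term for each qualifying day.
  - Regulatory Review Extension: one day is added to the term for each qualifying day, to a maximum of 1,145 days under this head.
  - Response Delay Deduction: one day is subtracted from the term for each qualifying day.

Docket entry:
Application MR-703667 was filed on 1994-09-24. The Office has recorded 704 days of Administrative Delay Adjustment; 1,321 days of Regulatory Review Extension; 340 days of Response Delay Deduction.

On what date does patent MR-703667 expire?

November 11, 2014

Base term: filing date + 16 years → 24 September 2010.
Administrative Delay Adjustment: +704 days → 28 August 2012.
Regulatory Review Extension: 1321 days claimed exceeds the 1145-day cap, so +1145 days → 17 October 2015.
Response Delay Deduction: −340 days → 11 November 2014.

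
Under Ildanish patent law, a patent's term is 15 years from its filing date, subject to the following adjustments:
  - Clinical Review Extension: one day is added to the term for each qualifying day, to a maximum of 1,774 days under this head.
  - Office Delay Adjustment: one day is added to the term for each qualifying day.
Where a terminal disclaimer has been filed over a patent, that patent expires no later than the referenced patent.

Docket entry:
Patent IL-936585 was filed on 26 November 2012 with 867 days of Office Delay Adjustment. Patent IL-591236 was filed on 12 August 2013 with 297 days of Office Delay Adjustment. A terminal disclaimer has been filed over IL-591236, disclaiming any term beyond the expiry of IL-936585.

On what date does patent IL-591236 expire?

2029-06-05

Natural term of IL-591236:
  Base: filing + 15 years → 12 August 2028.
  Office Delay Adjustment: +297 days → 5 June 2029.
Expiry of referenced patent IL-936585:
  Base: filing + 15 years → 26 November 2027.
  Office Delay Adjustment: +867 days → 11 April 2030.
Terminal disclaimer: IL-591236 expires on the earlier of 5 June 2029 and 11 April 2030.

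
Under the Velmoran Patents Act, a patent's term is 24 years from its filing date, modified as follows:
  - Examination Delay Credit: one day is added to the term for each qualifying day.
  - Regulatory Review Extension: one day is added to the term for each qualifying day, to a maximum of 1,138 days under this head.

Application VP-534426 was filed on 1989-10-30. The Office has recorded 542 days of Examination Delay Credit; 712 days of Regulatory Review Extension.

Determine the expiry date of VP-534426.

2017-04-06

Base term: filing date + 24 years → 30 October 2013.
Examination Delay Credit: +542 days → 25 April 2015.
Regulatory Review Extension: 712 days (within the 1138-day cap) → +712 days → 6 April 2017.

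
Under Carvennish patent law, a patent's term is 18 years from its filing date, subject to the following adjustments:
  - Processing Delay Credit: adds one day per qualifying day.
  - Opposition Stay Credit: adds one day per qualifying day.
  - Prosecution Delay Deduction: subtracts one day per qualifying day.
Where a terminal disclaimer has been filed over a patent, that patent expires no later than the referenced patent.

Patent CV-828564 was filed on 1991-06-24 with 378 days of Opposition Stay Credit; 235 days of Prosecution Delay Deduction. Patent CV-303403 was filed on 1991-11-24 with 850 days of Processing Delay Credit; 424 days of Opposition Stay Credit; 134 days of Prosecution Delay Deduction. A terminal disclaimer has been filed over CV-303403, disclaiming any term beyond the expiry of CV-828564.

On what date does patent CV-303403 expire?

November 14, 2009

Natural term of CV-303403:
  Base: filing + 18 years → 24 November 2009.
  Processing Delay Credit: +850 days → 23 March 2012.
  Opposition Stay Credit: +424 days → 21 May 2013.
  Prosecution Delay Deduction: −134 days → 7 January 2013.
Expiry of referenced patent CV-828564:
  Base: filing + 18 years → 24 June 2009.
  Opposition Stay Credit: +378 days → 7 July 2010.
  Prosecution Delay Deduction: −235 days → 14 November 2009.
Terminal disclaimer: CV-303403 expires on the earlier of 7 January 2013 and 14 November 2009.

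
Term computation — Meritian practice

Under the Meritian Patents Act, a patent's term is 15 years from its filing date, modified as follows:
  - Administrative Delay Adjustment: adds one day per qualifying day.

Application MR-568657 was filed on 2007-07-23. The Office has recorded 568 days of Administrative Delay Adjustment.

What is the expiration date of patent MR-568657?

Base term: filing date + 15 years → 23 July 2022.
Administrative Delay Adjustment: +568 days → 11 February 2024.

2024-02-11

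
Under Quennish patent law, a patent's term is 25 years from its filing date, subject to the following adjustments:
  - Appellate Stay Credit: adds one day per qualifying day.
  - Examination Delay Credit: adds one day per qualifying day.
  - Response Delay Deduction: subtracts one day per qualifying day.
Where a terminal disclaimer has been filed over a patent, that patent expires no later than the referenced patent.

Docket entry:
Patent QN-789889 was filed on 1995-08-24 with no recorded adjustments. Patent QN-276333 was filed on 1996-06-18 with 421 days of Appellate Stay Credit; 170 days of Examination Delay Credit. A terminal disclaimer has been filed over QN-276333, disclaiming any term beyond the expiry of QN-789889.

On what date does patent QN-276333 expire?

Natural term of QN-276333:
  Base: filing + 25 years → 18 June 2021.
  Appellate Stay Credit: +421 days → 13 August 2022.
  Examination Delay Credit: +170 days → 30 January 2023.
Expiry of referenced patent QN-789889:
  Base: filing + 25 years → 24 August 2020.
Terminal disclaimer: QN-276333 expires on the earlier of 30 January 2023 and 24 August 2020.

2020-08-24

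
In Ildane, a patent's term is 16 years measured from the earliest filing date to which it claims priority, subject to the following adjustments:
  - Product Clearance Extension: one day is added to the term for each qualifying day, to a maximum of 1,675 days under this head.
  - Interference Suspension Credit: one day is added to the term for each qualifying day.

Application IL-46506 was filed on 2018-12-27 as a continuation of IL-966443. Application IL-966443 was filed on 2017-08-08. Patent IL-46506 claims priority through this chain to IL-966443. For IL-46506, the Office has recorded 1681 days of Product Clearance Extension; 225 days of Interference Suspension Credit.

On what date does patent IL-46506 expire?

Earliest priority filing: 8 August 2017.
Base term: 8 August 2017 + 16 years → 8 August 2033.
Product Clearance Extension: 1681 days claimed exceeds the 1675-day cap, so +1675 days → 10 March 2038.
Interference Suspension Credit: +225 days → 21 October 2038.

2038-10-21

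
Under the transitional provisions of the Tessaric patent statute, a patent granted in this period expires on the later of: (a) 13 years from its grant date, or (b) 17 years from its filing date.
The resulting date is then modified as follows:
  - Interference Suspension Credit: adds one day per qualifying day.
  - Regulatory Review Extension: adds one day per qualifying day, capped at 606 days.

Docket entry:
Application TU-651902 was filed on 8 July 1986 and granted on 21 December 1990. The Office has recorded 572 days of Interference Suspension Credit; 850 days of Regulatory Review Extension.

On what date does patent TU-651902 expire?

(a) grant + 13 years → 21 December 2003.
(b) filing + 17 years → 8 July 2003.
Later of the two: 21 December 2003.
Interference Suspension Credit: +572 days → 15 July 2005.
Regulatory Review Extension: 850 days claimed exceeds the 606-day cap, so +606 days → 13 March 2007.

March 13, 2007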